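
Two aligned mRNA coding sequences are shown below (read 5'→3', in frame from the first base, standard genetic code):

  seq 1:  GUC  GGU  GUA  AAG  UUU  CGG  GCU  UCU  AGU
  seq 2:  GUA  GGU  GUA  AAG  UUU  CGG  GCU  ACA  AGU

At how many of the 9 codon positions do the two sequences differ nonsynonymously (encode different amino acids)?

Codon 1: GUC Val / GUA Val — synonymous.
Codon 2: GGU Gly / GGU Gly — identical.
Codon 3: GUA Val / GUA Val — identical.
Codon 4: AAG Lys / AAG Lys — identical.
Codon 5: UUU Phe / UUU Phe — identical.
Codon 6: CGG Arg / CGG Arg — identical.
Codon 7: GCU Ala / GCU Ala — identical.
Codon 8: UCU Ser / ACA Thr — nonsynonymous.
Codon 9: AGU Ser / AGU Ser — identical.
Nonsynonymous differences: 1.

1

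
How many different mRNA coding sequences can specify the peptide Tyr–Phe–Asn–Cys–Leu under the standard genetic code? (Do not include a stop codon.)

96

Tyr: 2 codons.
Phe: 2 codons.
Asn: 2 codons.
Cys: 2 codons.
Leu: 6 codons.
2 × 2 × 2 × 2 × 6 = 96.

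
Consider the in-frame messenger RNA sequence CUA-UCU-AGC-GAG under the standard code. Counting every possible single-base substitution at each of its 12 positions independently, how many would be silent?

9

Codon 1 (CUA, Leu): 4 synonymous substitutions.
Codon 2 (UCU, Ser): 3 synonymous substitutions.
Codon 3 (AGC, Ser): 1 synonymous substitution.
Codon 4 (GAG, Glu): 1 synonymous substitution.
Total: 4 + 3 + 1 + 1 = 9.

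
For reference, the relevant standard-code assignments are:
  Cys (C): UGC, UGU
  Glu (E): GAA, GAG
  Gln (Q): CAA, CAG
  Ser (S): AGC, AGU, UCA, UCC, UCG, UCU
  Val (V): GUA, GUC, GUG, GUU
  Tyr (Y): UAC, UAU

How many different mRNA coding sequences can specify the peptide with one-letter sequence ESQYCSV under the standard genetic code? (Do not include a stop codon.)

Glu: 2 codons.
Ser: 6 codons.
Gln: 2 codons.
Tyr: 2 codons.
Cys: 2 codons.
Ser: 6 codons.
Val: 4 codons.
2 × 6 × 2 × 2 × 2 × 6 × 4 = 2304.

2304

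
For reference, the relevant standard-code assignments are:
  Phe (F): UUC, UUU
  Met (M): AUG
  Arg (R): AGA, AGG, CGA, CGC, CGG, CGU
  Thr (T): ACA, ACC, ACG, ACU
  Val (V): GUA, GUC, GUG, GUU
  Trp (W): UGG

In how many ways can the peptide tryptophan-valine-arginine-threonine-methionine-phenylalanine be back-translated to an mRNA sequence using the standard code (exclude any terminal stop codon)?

192

Trp: 1 codon.
Val: 4 codons.
Arg: 6 codons.
Thr: 4 codons.
Met: 1 codon.
Phe: 2 codons.
1 × 4 × 6 × 4 × 1 × 2 = 192.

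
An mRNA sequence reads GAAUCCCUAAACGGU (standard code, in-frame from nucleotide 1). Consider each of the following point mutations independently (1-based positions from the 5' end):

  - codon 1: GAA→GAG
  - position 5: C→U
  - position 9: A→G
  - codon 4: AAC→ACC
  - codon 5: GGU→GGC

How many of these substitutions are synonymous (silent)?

3

Codon 1: GAA (Glu) → GAG (Glu) — synonymous.
Codon 2: UCC (Ser) → UUC (Phe) — missense.
Codon 3: CUA (Leu) → CUG (Leu) — synonymous.
Codon 4: AAC (Asn) → ACC (Thr) — missense.
Codon 5: GGU (Gly) → GGC (Gly) — synonymous.
Synonymous: 3 of 5.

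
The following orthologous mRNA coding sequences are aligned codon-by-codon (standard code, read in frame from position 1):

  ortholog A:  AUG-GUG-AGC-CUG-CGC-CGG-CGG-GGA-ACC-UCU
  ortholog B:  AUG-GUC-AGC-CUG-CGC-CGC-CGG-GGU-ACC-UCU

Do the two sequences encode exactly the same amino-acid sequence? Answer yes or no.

Codon 1: AUG Met / AUG Met — identical.
Codon 2: GUG Val / GUC Val — synonymous.
Codon 3: AGC Ser / AGC Ser — identical.
Codon 4: CUG Leu / CUG Leu — identical.
Codon 5: CGC Arg / CGC Arg — identical.
Codon 6: CGG Arg / CGC Arg — synonymous.
Codon 7: CGG Arg / CGG Arg — identical.
Codon 8: GGA Gly / GGU Gly — synonymous.
Codon 9: ACC Thr / ACC Thr — identical.
Codon 10: UCU Ser / UCU Ser — identical.
Nonsynonymous differences: 0 → same protein.

yes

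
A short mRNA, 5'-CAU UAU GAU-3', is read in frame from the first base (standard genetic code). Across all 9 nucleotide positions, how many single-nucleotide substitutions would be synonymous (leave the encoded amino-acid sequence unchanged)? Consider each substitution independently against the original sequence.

Codon 1 (CAU, His): 1 synonymous substitution.
Codon 2 (UAU, Tyr): 1 synonymous substitution.
Codon 3 (GAU, Asp): 1 synonymous substitution.
Total: 1 + 1 + 1 = 3.

3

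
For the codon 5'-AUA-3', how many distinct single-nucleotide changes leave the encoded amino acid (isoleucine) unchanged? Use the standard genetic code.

2

Position 1: none → 0 synonymous.
Position 2: none → 0 synonymous.
Position 3: AUU, AUC → 2 synonymous.
Total: 0 + 0 + 2 = 2.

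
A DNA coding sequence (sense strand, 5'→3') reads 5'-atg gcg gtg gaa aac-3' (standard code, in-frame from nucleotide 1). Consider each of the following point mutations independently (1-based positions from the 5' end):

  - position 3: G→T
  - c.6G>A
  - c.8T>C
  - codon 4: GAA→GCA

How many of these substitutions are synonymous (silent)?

1

Codon 1: ATG (Met) → ATT (Ile) — missense.
Codon 2: GCG (Ala) → GCA (Ala) — synonymous.
Codon 3: GTG (Val) → GCG (Ala) — missense.
Codon 4: GAA (Glu) → GCA (Ala) — missense.
Synonymous: 1 of 4.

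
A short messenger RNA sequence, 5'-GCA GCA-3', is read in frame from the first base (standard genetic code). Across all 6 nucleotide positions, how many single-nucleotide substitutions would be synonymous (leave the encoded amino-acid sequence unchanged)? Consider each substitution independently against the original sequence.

6

Codon 1 (GCA, Ala): 3 synonymous substitutions.
Codon 2 (GCA, Ala): 3 synonymous substitutions.
Total: 3 + 3 = 6.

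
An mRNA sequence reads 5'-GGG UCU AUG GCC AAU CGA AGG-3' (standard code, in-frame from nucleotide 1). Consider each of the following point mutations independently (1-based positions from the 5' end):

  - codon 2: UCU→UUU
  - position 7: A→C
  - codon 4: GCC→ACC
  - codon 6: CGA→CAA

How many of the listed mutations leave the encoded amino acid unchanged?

Codon 2: UCU (Ser) → UUU (Phe) — missense.
Codon 3: AUG (Met) → CUG (Leu) — missense.
Codon 4: GCC (Ala) → ACC (Thr) — missense.
Codon 6: CGA (Arg) → CAA (Gln) — missense.
Synonymous: 0 of 4.

0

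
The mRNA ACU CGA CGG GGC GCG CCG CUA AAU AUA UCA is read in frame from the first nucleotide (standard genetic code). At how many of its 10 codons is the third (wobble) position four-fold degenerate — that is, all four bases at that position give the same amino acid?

8

Codon 1 ACU (Thr): third position 4-fold.
Codon 2 CGA (Arg): third position 4-fold.
Codon 3 CGG (Arg): third position 4-fold.
Codon 4 GGC (Gly): third position 4-fold.
Codon 5 GCG (Ala): third position 4-fold.
Codon 6 CCG (Pro): third position 4-fold.
Codon 7 CUA (Leu): third position 4-fold.
Codon 8 AAU (Asn): third position 2-fold.
Codon 9 AUA (Ile): third position 3-fold.
Codon 10 UCA (Ser): third position 4-fold.
Four-fold degenerate third positions: 8.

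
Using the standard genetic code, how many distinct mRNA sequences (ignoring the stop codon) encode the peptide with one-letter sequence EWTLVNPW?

1536

Glu: 2 codons.
Trp: 1 codon.
Thr: 4 codons.
Leu: 6 codons.
Val: 4 codons.
Asn: 2 codons.
Pro: 4 codons.
Trp: 1 codon.
2 × 1 × 4 × 6 × 4 × 2 × 4 × 1 = 1536.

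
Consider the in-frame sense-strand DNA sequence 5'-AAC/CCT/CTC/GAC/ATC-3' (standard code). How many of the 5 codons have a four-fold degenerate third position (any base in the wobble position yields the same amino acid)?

Codon 1 AAC (Asn): third position 2-fold.
Codon 2 CCT (Pro): third position 4-fold.
Codon 3 CTC (Leu): third position 4-fold.
Codon 4 GAC (Asp): third position 2-fold.
Codon 5 ATC (Ile): third position 3-fold.
Four-fold degenerate third positions: 2.

2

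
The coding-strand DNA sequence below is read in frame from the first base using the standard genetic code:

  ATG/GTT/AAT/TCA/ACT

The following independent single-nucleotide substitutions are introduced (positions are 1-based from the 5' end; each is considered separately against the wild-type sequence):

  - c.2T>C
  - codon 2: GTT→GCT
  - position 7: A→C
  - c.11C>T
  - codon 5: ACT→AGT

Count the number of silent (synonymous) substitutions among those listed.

0

Codon 1: ATG (Met) → ACG (Thr) — missense.
Codon 2: GTT (Val) → GCT (Ala) — missense.
Codon 3: AAT (Asn) → CAT (His) — missense.
Codon 4: TCA (Ser) → TTA (Leu) — missense.
Codon 5: ACT (Thr) → AGT (Ser) — missense.
Synonymous: 0 of 5.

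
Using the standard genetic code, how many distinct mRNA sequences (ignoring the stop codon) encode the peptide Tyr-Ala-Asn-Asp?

Tyr: 2 codons.
Ala: 4 codons.
Asn: 2 codons.
Asp: 2 codons.
2 × 4 × 2 × 2 = 32.

32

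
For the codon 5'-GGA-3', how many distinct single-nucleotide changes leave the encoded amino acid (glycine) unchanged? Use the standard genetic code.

3

Position 1: none → 0 synonymous.
Position 2: none → 0 synonymous.
Position 3: GGU, GGC, GGG → 3 synonymous.
Total: 0 + 0 + 3 = 3.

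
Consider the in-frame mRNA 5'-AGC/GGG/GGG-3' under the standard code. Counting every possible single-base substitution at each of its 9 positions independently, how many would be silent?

Codon 1 (AGC, Ser): 1 synonymous substitution.
Codon 2 (GGG, Gly): 3 synonymous substitutions.
Codon 3 (GGG, Gly): 3 synonymous substitutions.
Total: 1 + 3 + 3 = 7.

7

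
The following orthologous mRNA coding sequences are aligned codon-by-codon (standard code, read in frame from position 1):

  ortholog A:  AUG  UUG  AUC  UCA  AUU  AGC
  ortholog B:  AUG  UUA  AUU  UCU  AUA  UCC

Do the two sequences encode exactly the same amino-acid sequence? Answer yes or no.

Codon 1: AUG Met / AUG Met — identical.
Codon 2: UUG Leu / UUA Leu — synonymous.
Codon 3: AUC Ile / AUU Ile — synonymous.
Codon 4: UCA Ser / UCU Ser — synonymous.
Codon 5: AUU Ile / AUA Ile — synonymous.
Codon 6: AGC Ser / UCC Ser — synonymous.
Nonsynonymous differences: 0 → same protein.

yes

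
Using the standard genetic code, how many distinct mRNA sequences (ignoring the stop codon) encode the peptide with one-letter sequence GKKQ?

32

Gly: 4 codons.
Lys: 2 codons.
Lys: 2 codons.
Gln: 2 codons.
4 × 2 × 2 × 2 = 32.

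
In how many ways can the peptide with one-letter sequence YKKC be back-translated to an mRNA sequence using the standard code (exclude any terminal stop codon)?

Tyr: 2 codons.
Lys: 2 codons.
Lys: 2 codons.
Cys: 2 codons.
2 × 2 × 2 × 2 = 16.

16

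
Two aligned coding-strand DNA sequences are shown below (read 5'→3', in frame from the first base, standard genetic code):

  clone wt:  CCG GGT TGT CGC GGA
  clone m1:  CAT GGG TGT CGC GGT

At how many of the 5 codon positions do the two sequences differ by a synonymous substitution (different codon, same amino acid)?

2

Codon 1: CCG Pro / CAT His — nonsynonymous.
Codon 2: GGT Gly / GGG Gly — synonymous.
Codon 3: TGT Cys / TGT Cys — identical.
Codon 4: CGC Arg / CGC Arg — identical.
Codon 5: GGA Gly / GGT Gly — synonymous.
Synonymous differences: 2.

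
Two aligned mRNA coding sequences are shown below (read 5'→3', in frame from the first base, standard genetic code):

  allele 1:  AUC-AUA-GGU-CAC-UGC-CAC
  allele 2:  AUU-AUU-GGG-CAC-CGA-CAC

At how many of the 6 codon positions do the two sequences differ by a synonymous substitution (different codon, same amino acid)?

3

Codon 1: AUC Ile / AUU Ile — synonymous.
Codon 2: AUA Ile / AUU Ile — synonymous.
Codon 3: GGU Gly / GGG Gly — synonymous.
Codon 4: CAC His / CAC His — identical.
Codon 5: UGC Cys / CGA Arg — nonsynonymous.
Codon 6: CAC His / CAC His — identical.
Synonymous differences: 3.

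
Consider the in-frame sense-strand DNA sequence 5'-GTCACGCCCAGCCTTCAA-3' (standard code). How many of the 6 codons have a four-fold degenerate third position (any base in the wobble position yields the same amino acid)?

4

Codon 1 GTC (Val): third position 4-fold.
Codon 2 ACG (Thr): third position 4-fold.
Codon 3 CCC (Pro): third position 4-fold.
Codon 4 AGC (Ser): third position 2-fold.
Codon 5 CTT (Leu): third position 4-fold.
Codon 6 CAA (Gln): third position 2-fold.
Four-fold degenerate third positions: 4.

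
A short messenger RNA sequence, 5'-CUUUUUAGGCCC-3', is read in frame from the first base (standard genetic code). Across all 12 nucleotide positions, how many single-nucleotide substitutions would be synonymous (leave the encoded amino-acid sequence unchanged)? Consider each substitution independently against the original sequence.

Codon 1 (CUU, Leu): 3 synonymous substitutions.
Codon 2 (UUU, Phe): 1 synonymous substitution.
Codon 3 (AGG, Arg): 2 synonymous substitutions.
Codon 4 (CCC, Pro): 3 synonymous substitutions.
Total: 3 + 1 + 2 + 3 = 9.

9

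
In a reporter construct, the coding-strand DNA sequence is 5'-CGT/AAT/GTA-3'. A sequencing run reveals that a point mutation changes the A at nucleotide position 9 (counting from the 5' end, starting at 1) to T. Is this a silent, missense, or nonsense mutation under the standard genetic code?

Position 9 falls in codon 3: GTA → Val.
After the substitution the codon is GTT → Val.
Both encode Val, so the change is synonymous.

silent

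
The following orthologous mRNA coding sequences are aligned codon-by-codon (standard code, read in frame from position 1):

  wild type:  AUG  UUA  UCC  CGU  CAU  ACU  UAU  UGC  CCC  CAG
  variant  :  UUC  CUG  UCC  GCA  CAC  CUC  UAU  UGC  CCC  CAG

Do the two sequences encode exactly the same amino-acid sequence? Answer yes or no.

Codon 1: AUG Met / UUC Phe — nonsynonymous.
Codon 2: UUA Leu / CUG Leu — synonymous.
Codon 3: UCC Ser / UCC Ser — identical.
Codon 4: CGU Arg / GCA Ala — nonsynonymous.
Codon 5: CAU His / CAC His — synonymous.
Codon 6: ACU Thr / CUC Leu — nonsynonymous.
Codon 7: UAU Tyr / UAU Tyr — identical.
Codon 8: UGC Cys / UGC Cys — identical.
Codon 9: CCC Pro / CCC Pro — identical.
Codon 10: CAG Gln / CAG Gln — identical.
Nonsynonymous differences: 3 → different protein.

no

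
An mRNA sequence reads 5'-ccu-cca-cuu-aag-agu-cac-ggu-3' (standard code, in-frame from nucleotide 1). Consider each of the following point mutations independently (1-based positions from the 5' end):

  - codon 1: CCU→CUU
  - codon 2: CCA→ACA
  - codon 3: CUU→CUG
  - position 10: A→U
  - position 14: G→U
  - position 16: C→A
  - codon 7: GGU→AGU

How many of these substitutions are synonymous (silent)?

1

Codon 1: CCU (Pro) → CUU (Leu) — missense.
Codon 2: CCA (Pro) → ACA (Thr) — missense.
Codon 3: CUU (Leu) → CUG (Leu) — synonymous.
Codon 4: AAG (Lys) → UAG (Stop) — nonsense.
Codon 5: AGU (Ser) → AUU (Ile) — missense.
Codon 6: CAC (His) → AAC (Asn) — missense.
Codon 7: GGU (Gly) → AGU (Ser) — missense.
Synonymous: 1 of 7.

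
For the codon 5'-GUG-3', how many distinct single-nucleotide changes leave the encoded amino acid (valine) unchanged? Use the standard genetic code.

3

Position 1: none → 0 synonymous.
Position 2: none → 0 synonymous.
Position 3: GUU, GUC, GUA → 3 synonymous.
Total: 0 + 0 + 3 = 3.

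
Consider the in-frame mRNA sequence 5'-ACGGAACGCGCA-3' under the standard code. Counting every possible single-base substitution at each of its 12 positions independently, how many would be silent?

Codon 1 (ACG, Thr): 3 synonymous substitutions.
Codon 2 (GAA, Glu): 1 synonymous substitution.
Codon 3 (CGC, Arg): 3 synonymous substitutions.
Codon 4 (GCA, Ala): 3 synonymous substitutions.
Total: 3 + 1 + 3 + 3 = 10.

10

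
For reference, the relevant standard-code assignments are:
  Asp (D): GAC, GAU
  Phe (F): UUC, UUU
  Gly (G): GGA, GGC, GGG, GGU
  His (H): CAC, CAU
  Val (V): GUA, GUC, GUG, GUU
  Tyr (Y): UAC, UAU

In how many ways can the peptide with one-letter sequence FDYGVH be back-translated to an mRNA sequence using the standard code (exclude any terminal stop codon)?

Phe: 2 codons.
Asp: 2 codons.
Tyr: 2 codons.
Gly: 4 codons.
Val: 4 codons.
His: 2 codons.
2 × 2 × 2 × 4 × 4 × 2 = 256.

256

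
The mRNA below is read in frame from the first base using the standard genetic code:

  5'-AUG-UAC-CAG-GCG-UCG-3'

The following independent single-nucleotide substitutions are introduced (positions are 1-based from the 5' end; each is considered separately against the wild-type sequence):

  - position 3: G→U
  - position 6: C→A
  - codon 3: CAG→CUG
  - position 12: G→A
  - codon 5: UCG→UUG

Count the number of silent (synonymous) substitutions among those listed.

Codon 1: AUG (Met) → AUU (Ile) — missense.
Codon 2: UAC (Tyr) → UAA (Stop) — nonsense.
Codon 3: CAG (Gln) → CUG (Leu) — missense.
Codon 4: GCG (Ala) → GCA (Ala) — synonymous.
Codon 5: UCG (Ser) → UUG (Leu) — missense.
Synonymous: 1 of 5.

1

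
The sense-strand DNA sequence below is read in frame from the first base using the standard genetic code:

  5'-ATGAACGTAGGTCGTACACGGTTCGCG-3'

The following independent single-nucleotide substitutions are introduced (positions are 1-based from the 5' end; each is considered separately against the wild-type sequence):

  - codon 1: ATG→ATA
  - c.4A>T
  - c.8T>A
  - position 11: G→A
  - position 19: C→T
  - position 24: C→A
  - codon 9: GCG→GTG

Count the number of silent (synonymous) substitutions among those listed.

Codon 1: ATG (Met) → ATA (Ile) — missense.
Codon 2: AAC (Asn) → TAC (Tyr) — missense.
Codon 3: GTA (Val) → GAA (Glu) — missense.
Codon 4: GGT (Gly) → GAT (Asp) — missense.
Codon 7: CGG (Arg) → TGG (Trp) — missense.
Codon 8: TTC (Phe) → TTA (Leu) — missense.
Codon 9: GCG (Ala) → GTG (Val) — missense.
Synonymous: 0 of 7.

0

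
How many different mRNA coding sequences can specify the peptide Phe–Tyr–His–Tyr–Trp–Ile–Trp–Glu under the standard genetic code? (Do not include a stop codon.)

96

Phe: 2 codons.
Tyr: 2 codons.
His: 2 codons.
Tyr: 2 codons.
Trp: 1 codon.
Ile: 3 codons.
Trp: 1 codon.
Glu: 2 codons.
2 × 2 × 2 × 2 × 1 × 3 × 1 × 2 = 96.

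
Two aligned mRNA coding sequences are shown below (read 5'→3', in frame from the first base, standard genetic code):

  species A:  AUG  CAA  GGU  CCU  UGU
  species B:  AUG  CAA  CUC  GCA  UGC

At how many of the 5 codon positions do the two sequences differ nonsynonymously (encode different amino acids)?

Codon 1: AUG Met / AUG Met — identical.
Codon 2: CAA Gln / CAA Gln — identical.
Codon 3: GGU Gly / CUC Leu — nonsynonymous.
Codon 4: CCU Pro / GCA Ala — nonsynonymous.
Codon 5: UGU Cys / UGC Cys — synonymous.
Nonsynonymous differences: 2.

2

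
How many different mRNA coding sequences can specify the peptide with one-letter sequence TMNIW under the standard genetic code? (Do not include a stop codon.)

Thr: 4 codons.
Met: 1 codon.
Asn: 2 codons.
Ile: 3 codons.
Trp: 1 codon.
4 × 1 × 2 × 3 × 1 = 24.

24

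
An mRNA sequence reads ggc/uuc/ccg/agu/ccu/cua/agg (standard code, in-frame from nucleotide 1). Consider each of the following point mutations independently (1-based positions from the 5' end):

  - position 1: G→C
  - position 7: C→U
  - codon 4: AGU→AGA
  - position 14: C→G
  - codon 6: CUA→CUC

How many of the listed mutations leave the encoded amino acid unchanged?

Codon 1: GGC (Gly) → CGC (Arg) — missense.
Codon 3: CCG (Pro) → UCG (Ser) — missense.
Codon 4: AGU (Ser) → AGA (Arg) — missense.
Codon 5: CCU (Pro) → CGU (Arg) — missense.
Codon 6: CUA (Leu) → CUC (Leu) — synonymous.
Synonymous: 1 of 5.

1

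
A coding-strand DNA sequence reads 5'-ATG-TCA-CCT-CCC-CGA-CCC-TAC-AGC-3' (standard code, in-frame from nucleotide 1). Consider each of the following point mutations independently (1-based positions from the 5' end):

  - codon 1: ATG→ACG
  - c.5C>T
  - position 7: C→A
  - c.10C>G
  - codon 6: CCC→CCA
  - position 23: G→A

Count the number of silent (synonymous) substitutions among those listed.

1

Codon 1: ATG (Met) → ACG (Thr) — missense.
Codon 2: TCA (Ser) → TTA (Leu) — missense.
Codon 3: CCT (Pro) → ACT (Thr) — missense.
Codon 4: CCC (Pro) → GCC (Ala) — missense.
Codon 6: CCC (Pro) → CCA (Pro) — synonymous.
Codon 8: AGC (Ser) → AAC (Asn) — missense.
Synonymous: 1 of 6.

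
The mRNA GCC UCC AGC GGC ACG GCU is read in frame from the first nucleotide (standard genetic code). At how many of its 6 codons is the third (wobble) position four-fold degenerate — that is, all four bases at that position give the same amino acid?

5

Codon 1 GCC (Ala): third position 4-fold.
Codon 2 UCC (Ser): third position 4-fold.
Codon 3 AGC (Ser): third position 2-fold.
Codon 4 GGC (Gly): third position 4-fold.
Codon 5 ACG (Thr): third position 4-fold.
Codon 6 GCU (Ala): third position 4-fold.
Four-fold degenerate third positions: 5.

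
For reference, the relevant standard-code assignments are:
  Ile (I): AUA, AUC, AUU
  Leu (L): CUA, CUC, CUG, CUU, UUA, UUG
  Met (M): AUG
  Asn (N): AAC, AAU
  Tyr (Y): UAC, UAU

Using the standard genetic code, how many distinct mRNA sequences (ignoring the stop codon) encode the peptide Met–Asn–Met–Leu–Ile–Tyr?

Met: 1 codon.
Asn: 2 codons.
Met: 1 codon.
Leu: 6 codons.
Ile: 3 codons.
Tyr: 2 codons.
1 × 2 × 1 × 6 × 3 × 2 = 72.

72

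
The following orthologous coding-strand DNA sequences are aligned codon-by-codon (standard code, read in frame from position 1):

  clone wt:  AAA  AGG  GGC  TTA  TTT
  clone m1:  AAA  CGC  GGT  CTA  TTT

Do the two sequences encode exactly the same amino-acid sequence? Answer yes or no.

yes

Codon 1: AAA Lys / AAA Lys — identical.
Codon 2: AGG Arg / CGC Arg — synonymous.
Codon 3: GGC Gly / GGT Gly — synonymous.
Codon 4: TTA Leu / CTA Leu — synonymous.
Codon 5: TTT Phe / TTT Phe — identical.
Nonsynonymous differences: 0 → same protein.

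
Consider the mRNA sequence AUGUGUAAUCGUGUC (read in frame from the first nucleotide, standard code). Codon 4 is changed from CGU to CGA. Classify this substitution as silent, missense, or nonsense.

Position 12 falls in codon 4: CGU → Arg.
After the substitution the codon is CGA → Arg.
Both encode Arg, so the change is synonymous.

silent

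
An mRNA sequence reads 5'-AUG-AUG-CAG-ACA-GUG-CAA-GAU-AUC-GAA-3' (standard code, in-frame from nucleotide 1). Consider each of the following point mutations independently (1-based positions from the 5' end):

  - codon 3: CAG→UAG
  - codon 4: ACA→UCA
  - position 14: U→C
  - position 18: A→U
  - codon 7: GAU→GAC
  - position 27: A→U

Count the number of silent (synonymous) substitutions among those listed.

1

Codon 3: CAG (Gln) → UAG (Stop) — nonsense.
Codon 4: ACA (Thr) → UCA (Ser) — missense.
Codon 5: GUG (Val) → GCG (Ala) — missense.
Codon 6: CAA (Gln) → CAU (His) — missense.
Codon 7: GAU (Asp) → GAC (Asp) — synonymous.
Codon 9: GAA (Glu) → GAU (Asp) — missense.
Synonymous: 1 of 6.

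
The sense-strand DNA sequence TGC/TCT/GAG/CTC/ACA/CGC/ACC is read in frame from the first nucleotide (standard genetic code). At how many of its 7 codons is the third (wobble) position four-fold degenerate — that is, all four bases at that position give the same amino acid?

5

Codon 1 TGC (Cys): third position 2-fold.
Codon 2 TCT (Ser): third position 4-fold.
Codon 3 GAG (Glu): third position 2-fold.
Codon 4 CTC (Leu): third position 4-fold.
Codon 5 ACA (Thr): third position 4-fold.
Codon 6 CGC (Arg): third position 4-fold.
Codon 7 ACC (Thr): third position 4-fold.
Four-fold degenerate third positions: 5.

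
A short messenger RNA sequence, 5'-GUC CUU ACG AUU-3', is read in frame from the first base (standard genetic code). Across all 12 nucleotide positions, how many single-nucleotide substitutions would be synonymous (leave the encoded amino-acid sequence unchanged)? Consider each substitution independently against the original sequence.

11

Codon 1 (GUC, Val): 3 synonymous substitutions.
Codon 2 (CUU, Leu): 3 synonymous substitutions.
Codon 3 (ACG, Thr): 3 synonymous substitutions.
Codon 4 (AUU, Ile): 2 synonymous substitutions.
Total: 3 + 3 + 3 + 2 = 11.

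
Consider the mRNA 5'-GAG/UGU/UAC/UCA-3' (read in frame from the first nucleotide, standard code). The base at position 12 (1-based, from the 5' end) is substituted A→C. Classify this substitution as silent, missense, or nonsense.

Position 12 falls in codon 4: UCA → Ser.
After the substitution the codon is UCC → Ser.
Both encode Ser, so the change is synonymous.

silent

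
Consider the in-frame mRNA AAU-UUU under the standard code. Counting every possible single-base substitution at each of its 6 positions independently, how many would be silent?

2

Codon 1 (AAU, Asn): 1 synonymous substitution.
Codon 2 (UUU, Phe): 1 synonymous substitution.
Total: 1 + 1 = 2.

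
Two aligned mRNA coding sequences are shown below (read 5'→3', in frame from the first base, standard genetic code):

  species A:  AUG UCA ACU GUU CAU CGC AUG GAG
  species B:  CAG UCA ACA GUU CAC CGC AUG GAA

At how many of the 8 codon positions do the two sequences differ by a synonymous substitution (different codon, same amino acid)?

Codon 1: AUG Met / CAG Gln — nonsynonymous.
Codon 2: UCA Ser / UCA Ser — identical.
Codon 3: ACU Thr / ACA Thr — synonymous.
Codon 4: GUU Val / GUU Val — identical.
Codon 5: CAU His / CAC His — synonymous.
Codon 6: CGC Arg / CGC Arg — identical.
Codon 7: AUG Met / AUG Met — identical.
Codon 8: GAG Glu / GAA Glu — synonymous.
Synonymous differences: 3.

3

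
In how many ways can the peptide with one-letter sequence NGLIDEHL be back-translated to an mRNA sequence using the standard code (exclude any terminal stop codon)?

Asn: 2 codons.
Gly: 4 codons.
Leu: 6 codons.
Ile: 3 codons.
Asp: 2 codons.
Glu: 2 codons.
His: 2 codons.
Leu: 6 codons.
2 × 4 × 6 × 3 × 2 × 2 × 2 × 6 = 6912.

6912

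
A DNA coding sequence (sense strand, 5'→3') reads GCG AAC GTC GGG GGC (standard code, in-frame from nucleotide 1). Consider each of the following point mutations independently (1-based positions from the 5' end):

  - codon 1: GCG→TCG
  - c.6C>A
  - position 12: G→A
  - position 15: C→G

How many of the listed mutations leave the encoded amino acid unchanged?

2

Codon 1: GCG (Ala) → TCG (Ser) — missense.
Codon 2: AAC (Asn) → AAA (Lys) — missense.
Codon 4: GGG (Gly) → GGA (Gly) — synonymous.
Codon 5: GGC (Gly) → GGG (Gly) — synonymous.
Synonymous: 2 of 4.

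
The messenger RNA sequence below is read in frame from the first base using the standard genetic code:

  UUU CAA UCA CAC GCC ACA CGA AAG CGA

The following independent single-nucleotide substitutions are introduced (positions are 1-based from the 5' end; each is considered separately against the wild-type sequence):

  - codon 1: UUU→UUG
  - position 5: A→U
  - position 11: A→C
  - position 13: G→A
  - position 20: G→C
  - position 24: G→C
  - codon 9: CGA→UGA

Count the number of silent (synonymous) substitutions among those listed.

0

Codon 1: UUU (Phe) → UUG (Leu) — missense.
Codon 2: CAA (Gln) → CUA (Leu) — missense.
Codon 4: CAC (His) → CCC (Pro) — missense.
Codon 5: GCC (Ala) → ACC (Thr) — missense.
Codon 7: CGA (Arg) → CCA (Pro) — missense.
Codon 8: AAG (Lys) → AAC (Asn) — missense.
Codon 9: CGA (Arg) → UGA (Stop) — nonsense.
Synonymous: 0 of 7.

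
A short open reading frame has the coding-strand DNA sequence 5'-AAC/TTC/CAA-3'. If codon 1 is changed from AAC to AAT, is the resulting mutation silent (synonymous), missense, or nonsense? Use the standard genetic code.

Position 3 falls in codon 1: AAC → Asn.
After the substitution the codon is AAT → Asn.
Both encode Asn, so the change is synonymous.

silent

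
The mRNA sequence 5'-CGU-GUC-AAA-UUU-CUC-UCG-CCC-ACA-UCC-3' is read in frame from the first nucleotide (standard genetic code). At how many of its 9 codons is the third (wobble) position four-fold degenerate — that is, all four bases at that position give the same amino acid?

7

Codon 1 CGU (Arg): third position 4-fold.
Codon 2 GUC (Val): third position 4-fold.
Codon 3 AAA (Lys): third position 2-fold.
Codon 4 UUU (Phe): third position 2-fold.
Codon 5 CUC (Leu): third position 4-fold.
Codon 6 UCG (Ser): third position 4-fold.
Codon 7 CCC (Pro): third position 4-fold.
Codon 8 ACA (Thr): third position 4-fold.
Codon 9 UCC (Ser): third position 4-fold.
Four-fold degenerate third positions: 7.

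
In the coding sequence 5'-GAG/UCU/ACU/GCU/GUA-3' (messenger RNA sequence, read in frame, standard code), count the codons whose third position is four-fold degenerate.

4

Codon 1 GAG (Glu): third position 2-fold.
Codon 2 UCU (Ser): third position 4-fold.
Codon 3 ACU (Thr): third position 4-fold.
Codon 4 GCU (Ala): third position 4-fold.
Codon 5 GUA (Val): third position 4-fold.
Four-fold degenerate third positions: 4.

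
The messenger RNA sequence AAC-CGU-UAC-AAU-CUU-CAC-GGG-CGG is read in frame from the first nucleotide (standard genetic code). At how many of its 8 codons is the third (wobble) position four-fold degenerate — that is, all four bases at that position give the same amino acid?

4

Codon 1 AAC (Asn): third position 2-fold.
Codon 2 CGU (Arg): third position 4-fold.
Codon 3 UAC (Tyr): third position 2-fold.
Codon 4 AAU (Asn): third position 2-fold.
Codon 5 CUU (Leu): third position 4-fold.
Codon 6 CAC (His): third position 2-fold.
Codon 7 GGG (Gly): third position 4-fold.
Codon 8 CGG (Arg): third position 4-fold.
Four-fold degenerate third positions: 4.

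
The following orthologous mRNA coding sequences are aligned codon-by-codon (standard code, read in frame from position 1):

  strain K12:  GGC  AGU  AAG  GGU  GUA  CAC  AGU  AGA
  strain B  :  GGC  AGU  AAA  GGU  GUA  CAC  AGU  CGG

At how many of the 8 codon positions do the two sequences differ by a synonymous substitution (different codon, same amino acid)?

2

Codon 1: GGC Gly / GGC Gly — identical.
Codon 2: AGU Ser / AGU Ser — identical.
Codon 3: AAG Lys / AAA Lys — synonymous.
Codon 4: GGU Gly / GGU Gly — identical.
Codon 5: GUA Val / GUA Val — identical.
Codon 6: CAC His / CAC His — identical.
Codon 7: AGU Ser / AGU Ser — identical.
Codon 8: AGA Arg / CGG Arg — synonymous.
Synonymous differences: 2.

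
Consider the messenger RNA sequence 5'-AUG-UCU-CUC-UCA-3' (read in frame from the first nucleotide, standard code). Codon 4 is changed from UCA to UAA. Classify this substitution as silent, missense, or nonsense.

nonsense

Position 11 falls in codon 4: UCA → Ser.
After the substitution the codon is UAA → Stop.
The new codon is a stop codon, so this is a nonsense mutation.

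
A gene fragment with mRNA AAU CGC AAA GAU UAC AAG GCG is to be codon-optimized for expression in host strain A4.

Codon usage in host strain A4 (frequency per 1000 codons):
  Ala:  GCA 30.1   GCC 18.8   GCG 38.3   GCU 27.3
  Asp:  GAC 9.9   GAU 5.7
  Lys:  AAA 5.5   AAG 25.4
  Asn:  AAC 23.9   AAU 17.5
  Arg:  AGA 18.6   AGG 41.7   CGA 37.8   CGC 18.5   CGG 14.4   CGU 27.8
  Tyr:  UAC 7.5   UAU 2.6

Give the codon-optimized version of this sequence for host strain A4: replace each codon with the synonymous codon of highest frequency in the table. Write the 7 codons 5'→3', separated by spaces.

Codon 1 (Asn): best is AAC at 23.9.
Codon 2 (Arg): best is AGG at 41.7.
Codon 3 (Lys): best is AAG at 25.4.
Codon 4 (Asp): best is GAC at 9.9.
Codon 5 (Tyr): best is UAC at 7.5.
Codon 6 (Lys): best is AAG at 25.4.
Codon 7 (Ala): best is GCG at 38.3.

AAC AGG AAG GAC UAC AAG GCG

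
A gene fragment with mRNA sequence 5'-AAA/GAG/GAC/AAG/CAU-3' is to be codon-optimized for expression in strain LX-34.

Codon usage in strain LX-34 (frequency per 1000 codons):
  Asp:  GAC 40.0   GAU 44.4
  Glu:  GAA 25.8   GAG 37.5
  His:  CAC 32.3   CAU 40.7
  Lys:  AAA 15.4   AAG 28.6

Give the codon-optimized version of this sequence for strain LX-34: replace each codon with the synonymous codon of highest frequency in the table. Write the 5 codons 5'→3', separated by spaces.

AAG GAG GAU AAG CAU

Codon 1 (Lys): best is AAG at 28.6.
Codon 2 (Glu): best is GAG at 37.5.
Codon 3 (Asp): best is GAU at 44.4.
Codon 4 (Lys): best is AAG at 28.6.
Codon 5 (His): best is CAU at 40.7.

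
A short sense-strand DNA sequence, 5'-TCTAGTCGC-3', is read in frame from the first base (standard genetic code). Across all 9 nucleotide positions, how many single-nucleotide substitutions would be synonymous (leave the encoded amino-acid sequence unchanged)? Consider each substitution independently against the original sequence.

7

Codon 1 (TCT, Ser): 3 synonymous substitutions.
Codon 2 (AGT, Ser): 1 synonymous substitution.
Codon 3 (CGC, Arg): 3 synonymous substitutions.
Total: 3 + 1 + 3 = 7.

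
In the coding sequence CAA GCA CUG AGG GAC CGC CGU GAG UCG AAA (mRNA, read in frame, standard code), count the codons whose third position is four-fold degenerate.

5

Codon 1 CAA (Gln): third position 2-fold.
Codon 2 GCA (Ala): third position 4-fold.
Codon 3 CUG (Leu): third position 4-fold.
Codon 4 AGG (Arg): third position 2-fold.
Codon 5 GAC (Asp): third position 2-fold.
Codon 6 CGC (Arg): third position 4-fold.
Codon 7 CGU (Arg): third position 4-fold.
Codon 8 GAG (Glu): third position 2-fold.
Codon 9 UCG (Ser): third position 4-fold.
Codon 10 AAA (Lys): third position 2-fold.
Four-fold degenerate third positions: 5.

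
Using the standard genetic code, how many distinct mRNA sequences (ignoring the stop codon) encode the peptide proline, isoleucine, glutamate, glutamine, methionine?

48

Pro: 4 codons.
Ile: 3 codons.
Glu: 2 codons.
Gln: 2 codons.
Met: 1 codon.
4 × 3 × 2 × 2 × 1 = 48.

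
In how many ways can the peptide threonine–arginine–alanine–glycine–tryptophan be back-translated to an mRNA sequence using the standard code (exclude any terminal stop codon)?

384

Thr: 4 codons.
Arg: 6 codons.
Ala: 4 codons.
Gly: 4 codons.
Trp: 1 codon.
4 × 6 × 4 × 4 × 1 = 384.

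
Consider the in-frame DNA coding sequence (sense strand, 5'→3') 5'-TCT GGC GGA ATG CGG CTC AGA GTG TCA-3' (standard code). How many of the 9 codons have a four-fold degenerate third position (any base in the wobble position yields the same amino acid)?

7

Codon 1 TCT (Ser): third position 4-fold.
Codon 2 GGC (Gly): third position 4-fold.
Codon 3 GGA (Gly): third position 4-fold.
Codon 4 ATG (Met): third position 1-fold.
Codon 5 CGG (Arg): third position 4-fold.
Codon 6 CTC (Leu): third position 4-fold.
Codon 7 AGA (Arg): third position 2-fold.
Codon 8 GTG (Val): third position 4-fold.
Codon 9 TCA (Ser): third position 4-fold.
Four-fold degenerate third positions: 7.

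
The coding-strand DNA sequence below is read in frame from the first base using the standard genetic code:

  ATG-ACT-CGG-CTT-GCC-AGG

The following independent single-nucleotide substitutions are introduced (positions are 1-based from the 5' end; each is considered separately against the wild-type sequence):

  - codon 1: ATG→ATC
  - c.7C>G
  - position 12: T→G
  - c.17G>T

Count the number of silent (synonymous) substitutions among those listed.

Codon 1: ATG (Met) → ATC (Ile) — missense.
Codon 3: CGG (Arg) → GGG (Gly) — missense.
Codon 4: CTT (Leu) → CTG (Leu) — synonymous.
Codon 6: AGG (Arg) → ATG (Met) — missense.
Synonymous: 1 of 4.

1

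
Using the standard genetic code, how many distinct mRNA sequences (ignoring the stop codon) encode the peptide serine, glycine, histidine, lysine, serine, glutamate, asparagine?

2304

Ser: 6 codons.
Gly: 4 codons.
His: 2 codons.
Lys: 2 codons.
Ser: 6 codons.
Glu: 2 codons.
Asn: 2 codons.
6 × 4 × 2 × 2 × 6 × 2 × 2 = 2304.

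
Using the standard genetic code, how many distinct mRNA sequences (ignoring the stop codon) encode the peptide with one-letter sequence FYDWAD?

64

Phe: 2 codons.
Tyr: 2 codons.
Asp: 2 codons.
Trp: 1 codon.
Ala: 4 codons.
Asp: 2 codons.
2 × 2 × 2 × 1 × 4 × 2 = 64.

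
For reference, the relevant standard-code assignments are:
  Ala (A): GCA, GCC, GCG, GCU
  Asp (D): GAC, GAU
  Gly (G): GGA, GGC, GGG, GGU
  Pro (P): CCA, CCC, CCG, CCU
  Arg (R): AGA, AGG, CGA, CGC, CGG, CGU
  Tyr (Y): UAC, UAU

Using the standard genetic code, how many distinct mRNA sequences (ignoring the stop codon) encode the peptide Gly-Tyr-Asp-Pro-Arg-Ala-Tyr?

Gly: 4 codons.
Tyr: 2 codons.
Asp: 2 codons.
Pro: 4 codons.
Arg: 6 codons.
Ala: 4 codons.
Tyr: 2 codons.
4 × 2 × 2 × 4 × 6 × 4 × 2 = 3072.

3072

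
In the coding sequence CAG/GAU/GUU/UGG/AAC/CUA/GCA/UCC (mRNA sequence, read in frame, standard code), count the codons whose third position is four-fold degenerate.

Codon 1 CAG (Gln): third position 2-fold.
Codon 2 GAU (Asp): third position 2-fold.
Codon 3 GUU (Val): third position 4-fold.
Codon 4 UGG (Trp): third position 1-fold.
Codon 5 AAC (Asn): third position 2-fold.
Codon 6 CUA (Leu): third position 4-fold.
Codon 7 GCA (Ala): third position 4-fold.
Codon 8 UCC (Ser): third position 4-fold.
Four-fold degenerate third positions: 4.

4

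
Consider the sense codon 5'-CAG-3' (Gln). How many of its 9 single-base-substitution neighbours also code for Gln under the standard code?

Position 1: none → 0 synonymous.
Position 2: none → 0 synonymous.
Position 3: CAA → 1 synonymous.
Total: 0 + 0 + 1 = 1.

1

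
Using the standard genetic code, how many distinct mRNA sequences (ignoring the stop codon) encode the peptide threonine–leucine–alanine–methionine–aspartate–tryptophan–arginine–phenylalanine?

2304

Thr: 4 codons.
Leu: 6 codons.
Ala: 4 codons.
Met: 1 codon.
Asp: 2 codons.
Trp: 1 codon.
Arg: 6 codons.
Phe: 2 codons.
4 × 6 × 4 × 1 × 2 × 1 × 6 × 2 = 2304.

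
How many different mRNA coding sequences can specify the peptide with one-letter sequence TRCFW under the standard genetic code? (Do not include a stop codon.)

Thr: 4 codons.
Arg: 6 codons.
Cys: 2 codons.
Phe: 2 codons.
Trp: 1 codon.
4 × 6 × 2 × 2 × 1 = 96.

96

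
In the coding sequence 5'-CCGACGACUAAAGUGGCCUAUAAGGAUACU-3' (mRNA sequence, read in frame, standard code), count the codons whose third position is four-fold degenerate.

6

Codon 1 CCG (Pro): third position 4-fold.
Codon 2 ACG (Thr): third position 4-fold.
Codon 3 ACU (Thr): third position 4-fold.
Codon 4 AAA (Lys): third position 2-fold.
Codon 5 GUG (Val): third position 4-fold.
Codon 6 GCC (Ala): third position 4-fold.
Codon 7 UAU (Tyr): third position 2-fold.
Codon 8 AAG (Lys): third position 2-fold.
Codon 9 GAU (Asp): third position 2-fold.
Codon 10 ACU (Thr): third position 4-fold.
Four-fold degenerate third positions: 6.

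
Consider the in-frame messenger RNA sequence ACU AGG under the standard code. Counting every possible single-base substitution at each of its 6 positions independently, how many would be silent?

5

Codon 1 (ACU, Thr): 3 synonymous substitutions.
Codon 2 (AGG, Arg): 2 synonymous substitutions.
Total: 3 + 2 = 5.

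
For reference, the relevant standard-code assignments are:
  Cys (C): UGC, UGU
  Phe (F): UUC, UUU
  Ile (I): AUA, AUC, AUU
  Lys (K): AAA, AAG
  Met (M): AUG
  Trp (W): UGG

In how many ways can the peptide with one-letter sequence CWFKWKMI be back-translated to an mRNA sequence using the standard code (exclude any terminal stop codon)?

Cys: 2 codons.
Trp: 1 codon.
Phe: 2 codons.
Lys: 2 codons.
Trp: 1 codon.
Lys: 2 codons.
Met: 1 codon.
Ile: 3 codons.
2 × 1 × 2 × 2 × 1 × 2 × 1 × 3 = 48.

48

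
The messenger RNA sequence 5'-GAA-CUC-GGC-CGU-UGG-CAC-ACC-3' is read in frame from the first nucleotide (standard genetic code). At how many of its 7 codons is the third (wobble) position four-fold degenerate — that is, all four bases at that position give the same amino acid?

Codon 1 GAA (Glu): third position 2-fold.
Codon 2 CUC (Leu): third position 4-fold.
Codon 3 GGC (Gly): third position 4-fold.
Codon 4 CGU (Arg): third position 4-fold.
Codon 5 UGG (Trp): third position 1-fold.
Codon 6 CAC (His): third position 2-fold.
Codon 7 ACC (Thr): third position 4-fold.
Four-fold degenerate third positions: 4.

4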